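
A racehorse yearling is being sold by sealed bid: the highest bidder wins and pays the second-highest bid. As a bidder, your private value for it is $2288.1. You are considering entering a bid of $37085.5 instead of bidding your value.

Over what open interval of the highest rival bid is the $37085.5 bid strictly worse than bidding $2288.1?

If the competing bid is below $2288.1, both bids win at the same price — no difference.
If it is above $37085.5, both bids lose — no difference.
If it lies strictly between $2288.1 and $37085.5, bidding your value loses (payoff 0) while bidding $37085.5 wins at a price above your value (payoff negative).
So the deviation strictly hurts on the open interval ($2288.1, $37085.5).

($2288.1, $37085.5)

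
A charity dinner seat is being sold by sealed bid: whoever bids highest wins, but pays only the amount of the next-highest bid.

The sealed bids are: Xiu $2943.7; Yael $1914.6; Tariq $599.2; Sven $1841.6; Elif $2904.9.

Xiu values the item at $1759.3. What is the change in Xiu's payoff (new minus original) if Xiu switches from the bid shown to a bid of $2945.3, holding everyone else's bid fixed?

The highest bid among the other bidders is $2904.9; Xiu's bid doesn't change that.
Original bid $2943.7: Xiu is highest, pays the top rival bid $2904.9; payoff $1759.3 − $2904.9 = −$1145.6.
Alternative bid $2945.3: Xiu is highest, pays the top rival bid $2904.9; payoff $1759.3 − $2904.9 = −$1145.6.
Change in payoff = −$1145.6 − (−$1145.6) = $0.

$0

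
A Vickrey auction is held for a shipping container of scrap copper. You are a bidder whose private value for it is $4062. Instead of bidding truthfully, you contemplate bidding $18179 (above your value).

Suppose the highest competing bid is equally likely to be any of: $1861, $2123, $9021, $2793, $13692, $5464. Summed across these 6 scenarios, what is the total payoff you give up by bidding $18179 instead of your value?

The deviation costs you only when the competing bid falls strictly between $4062 and $18179; elsewhere both bids give the same outcome.
$1861: outcomes coincide → loss $0.
$2123: outcomes coincide → loss $0.
$9021: truthful payoff $0, deviation payoff −$4959 → loss $4959.
$2793: outcomes coincide → loss $0.
$13692: truthful payoff $0, deviation payoff −$9630 → loss $9630.
$5464: truthful payoff $0, deviation payoff −$1402 → loss $1402.
Total loss = $4959 + $9630 + $1402 = $15991.
In a second-price auction your bid sets only whether you win, not what you pay, so bidding your true value is weakly dominant.

$15991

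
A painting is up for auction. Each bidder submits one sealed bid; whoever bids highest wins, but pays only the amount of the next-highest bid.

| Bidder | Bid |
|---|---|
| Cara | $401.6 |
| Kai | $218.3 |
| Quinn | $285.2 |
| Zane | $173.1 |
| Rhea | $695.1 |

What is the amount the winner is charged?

$401.6

Highest bid: Rhea at $695.1, so Rhea wins.
Second-highest bid: Cara at $401.6 — that is the price the winner pays.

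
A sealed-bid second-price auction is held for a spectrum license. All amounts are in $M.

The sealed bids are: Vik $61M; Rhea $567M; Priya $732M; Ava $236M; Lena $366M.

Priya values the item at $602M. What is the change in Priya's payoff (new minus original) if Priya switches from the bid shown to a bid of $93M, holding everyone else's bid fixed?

The highest bid among the other bidders is $567M; Priya's bid doesn't change that.
Original bid $732M: Priya is highest, pays the top rival bid $567M; payoff $602M − $567M = $35M.
Alternative bid $93M: Priya is not highest (top rival bid is $567M); payoff $0M.
Change in payoff = $0M − ($35M) = −$35M.

−$35M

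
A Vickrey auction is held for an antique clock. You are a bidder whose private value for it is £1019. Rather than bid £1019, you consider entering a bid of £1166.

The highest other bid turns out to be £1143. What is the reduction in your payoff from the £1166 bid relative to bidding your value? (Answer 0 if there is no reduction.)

Bidding your value £1019: you lose (since £1019 < £1143). Payoff £0.
Bidding £1166: you win and pay £1143. Payoff £1019 − £1143 = −£124.
The competing bid £1143 lies between your value and your inflated bid, so overbidding wins an item priced above your value.
Loss from deviating = £0 − (−£124) = £124.

£124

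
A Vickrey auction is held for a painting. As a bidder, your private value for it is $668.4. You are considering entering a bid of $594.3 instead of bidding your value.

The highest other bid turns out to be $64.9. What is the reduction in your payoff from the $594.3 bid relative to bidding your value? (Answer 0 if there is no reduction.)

Bidding your value $668.4: you win (since $668.4 > $64.9) and pay $64.9. Payoff $603.5.
Bidding $594.3: you win and pay $64.9. Payoff $668.4 − $64.9 = $603.5.
Difference = $603.5 − $603.5 = $0; both bids lead to the same outcome because the competing bid is below both your value and your alternative bid.
Because the price is fixed by the runner-up's bid, deviating from your value can only change a good outcome into a bad one — never the reverse.

$0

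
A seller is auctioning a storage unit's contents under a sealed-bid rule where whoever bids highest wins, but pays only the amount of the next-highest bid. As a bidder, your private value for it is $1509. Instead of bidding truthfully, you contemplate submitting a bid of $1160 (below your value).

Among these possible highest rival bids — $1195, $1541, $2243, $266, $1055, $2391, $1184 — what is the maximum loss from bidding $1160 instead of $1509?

$1195: truthful gives $314, deviation gives $0 → loss $314.
$1541: same outcome either way → loss $0.
$2243: same outcome either way → loss $0.
$266: same outcome either way → loss $0.
$1055: same outcome either way → loss $0.
$2391: same outcome either way → loss $0.
$1184: truthful gives $325, deviation gives $0 → loss $325.
Maximum loss: $325.

$325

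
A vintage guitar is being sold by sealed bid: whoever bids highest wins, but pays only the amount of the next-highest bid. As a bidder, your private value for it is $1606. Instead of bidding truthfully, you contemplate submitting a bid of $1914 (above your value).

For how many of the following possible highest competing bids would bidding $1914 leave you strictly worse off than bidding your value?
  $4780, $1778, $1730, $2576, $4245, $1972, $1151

2

The deviation hurts exactly when the highest competing bid lies strictly between $1606 and $1914 — overbidding then wins at a price above your value.
$4780: above both → same outcome either way.
$1778: inside the interval → strictly worse (loss $172).
$1730: inside the interval → strictly worse (loss $124).
$2576: above both → same outcome either way.
$4245: above both → same outcome either way.
$1972: above both → same outcome either way.
$1151: below both → same outcome either way.
Count: 2.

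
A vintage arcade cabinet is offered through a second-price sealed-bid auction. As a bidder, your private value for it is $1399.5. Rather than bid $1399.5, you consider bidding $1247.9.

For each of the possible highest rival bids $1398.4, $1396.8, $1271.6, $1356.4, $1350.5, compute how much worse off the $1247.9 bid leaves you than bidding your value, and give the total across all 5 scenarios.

$223.8

The deviation costs you only when the competing bid falls strictly between $1247.9 and $1399.5; elsewhere both bids give the same outcome.
$1398.4: truthful payoff $1.1, deviation payoff $0 → loss $1.1.
$1396.8: truthful payoff $2.7, deviation payoff $0 → loss $2.7.
$1271.6: truthful payoff $127.9, deviation payoff $0 → loss $127.9.
$1356.4: truthful payoff $43.1, deviation payoff $0 → loss $43.1.
$1350.5: truthful payoff $49, deviation payoff $0 → loss $49.
Total loss = $1.1 + $2.7 + $127.9 + $43.1 + $49 = $223.8.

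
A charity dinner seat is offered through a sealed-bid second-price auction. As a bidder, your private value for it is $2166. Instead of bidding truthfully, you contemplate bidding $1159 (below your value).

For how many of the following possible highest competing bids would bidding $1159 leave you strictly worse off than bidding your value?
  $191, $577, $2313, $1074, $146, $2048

1

The deviation hurts exactly when the highest competing bid lies strictly between $1159 and $2166 — underbidding then forfeits a profitable win.
$191: below both → same outcome either way.
$577: below both → same outcome either way.
$2313: above both → same outcome either way.
$1074: below both → same outcome either way.
$146: below both → same outcome either way.
$2048: inside the interval → strictly worse (loss $118).
Count: 1.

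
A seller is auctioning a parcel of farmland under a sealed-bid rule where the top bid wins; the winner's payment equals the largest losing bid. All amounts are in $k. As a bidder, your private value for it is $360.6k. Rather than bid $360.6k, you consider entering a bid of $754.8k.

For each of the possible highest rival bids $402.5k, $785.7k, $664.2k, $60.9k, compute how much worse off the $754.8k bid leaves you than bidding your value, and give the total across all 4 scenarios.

$345.5k

The deviation costs you only when the competing bid falls strictly between $360.6k and $754.8k; elsewhere both bids give the same outcome.
$402.5k: truthful payoff $0k, deviation payoff −$41.9k → loss $41.9k.
$785.7k: outcomes coincide → loss $0k.
$664.2k: truthful payoff $0k, deviation payoff −$303.6k → loss $303.6k.
$60.9k: outcomes coincide → loss $0k.
Total loss = $41.9k + $303.6k = $345.5k.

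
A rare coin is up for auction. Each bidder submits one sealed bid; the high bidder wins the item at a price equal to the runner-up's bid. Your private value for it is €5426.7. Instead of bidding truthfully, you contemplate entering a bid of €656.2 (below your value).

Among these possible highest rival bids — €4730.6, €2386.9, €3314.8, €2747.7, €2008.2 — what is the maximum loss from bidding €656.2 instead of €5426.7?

€3418.5

€4730.6: truthful gives €696.1, deviation gives €0 → loss €696.1.
€2386.9: truthful gives €3039.8, deviation gives €0 → loss €3039.8.
€3314.8: truthful gives €2111.9, deviation gives €0 → loss €2111.9.
€2747.7: truthful gives €2679, deviation gives €0 → loss €2679.
€2008.2: truthful gives €3418.5, deviation gives €0 → loss €3418.5.
Maximum loss: €3418.5.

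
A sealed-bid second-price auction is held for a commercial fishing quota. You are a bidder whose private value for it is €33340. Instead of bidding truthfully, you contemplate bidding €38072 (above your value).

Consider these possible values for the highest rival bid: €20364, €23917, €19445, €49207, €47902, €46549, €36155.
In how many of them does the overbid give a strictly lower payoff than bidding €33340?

1

The deviation hurts exactly when the highest competing bid lies strictly between €33340 and €38072 — overbidding then wins at a price above your value.
€20364: below both → same outcome either way.
€23917: below both → same outcome either way.
€19445: below both → same outcome either way.
€49207: above both → same outcome either way.
€47902: above both → same outcome either way.
€46549: above both → same outcome either way.
€36155: inside the interval → strictly worse (loss €2815).
Count: 1.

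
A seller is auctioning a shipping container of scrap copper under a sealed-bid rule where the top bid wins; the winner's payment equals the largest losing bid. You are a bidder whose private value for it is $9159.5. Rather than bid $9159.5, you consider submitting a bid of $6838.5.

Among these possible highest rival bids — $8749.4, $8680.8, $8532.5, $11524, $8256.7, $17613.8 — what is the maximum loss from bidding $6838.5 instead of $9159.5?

$8749.4: truthful gives $410.1, deviation gives $0 → loss $410.1.
$8680.8: truthful gives $478.7, deviation gives $0 → loss $478.7.
$8532.5: truthful gives $627, deviation gives $0 → loss $627.
$11524: same outcome either way → loss $0.
$8256.7: truthful gives $902.8, deviation gives $0 → loss $902.8.
$17613.8: same outcome either way → loss $0.
Maximum loss: $902.8.

$902.8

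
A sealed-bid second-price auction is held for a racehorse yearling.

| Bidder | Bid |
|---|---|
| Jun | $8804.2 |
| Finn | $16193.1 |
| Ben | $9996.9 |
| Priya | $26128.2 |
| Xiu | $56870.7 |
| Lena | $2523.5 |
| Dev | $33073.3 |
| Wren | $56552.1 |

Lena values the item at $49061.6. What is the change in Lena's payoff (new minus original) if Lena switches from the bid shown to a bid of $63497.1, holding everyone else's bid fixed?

−$7809.1

The highest bid among the other bidders is $56870.7; Lena's bid doesn't change that.
Original bid $2523.5: Lena is not highest (top rival bid is $56870.7); payoff $0.
Alternative bid $63497.1: Lena is highest, pays the top rival bid $56870.7; payoff $49061.6 − $56870.7 = −$7809.1.
Change in payoff = −$7809.1 − ($0) = −$7809.1.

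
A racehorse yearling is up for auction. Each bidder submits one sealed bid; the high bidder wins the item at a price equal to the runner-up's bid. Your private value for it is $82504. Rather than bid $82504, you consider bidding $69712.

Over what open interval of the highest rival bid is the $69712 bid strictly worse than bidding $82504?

If the competing bid is below $69712, both bids win at the same price — no difference.
If it is above $82504, both bids lose — no difference.
If it lies strictly between $69712 and $82504, bidding your value wins at a price below your value (positive payoff) while bidding $69712 loses (payoff 0).
So the deviation strictly hurts on the open interval ($69712, $82504).
In a second-price auction your bid sets only whether you win, not what you pay, so bidding your true value is weakly dominant.

($69712, $82504)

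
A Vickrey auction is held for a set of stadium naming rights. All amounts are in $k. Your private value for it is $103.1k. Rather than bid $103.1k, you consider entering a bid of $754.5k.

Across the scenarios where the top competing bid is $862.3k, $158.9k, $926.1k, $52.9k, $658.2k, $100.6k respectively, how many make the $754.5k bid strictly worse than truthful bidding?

2

The deviation hurts exactly when the highest competing bid lies strictly between $103.1k and $754.5k — overbidding then wins at a price above your value.
$862.3k: above both → same outcome either way.
$158.9k: inside the interval → strictly worse (loss $55.8k).
$926.1k: above both → same outcome either way.
$52.9k: below both → same outcome either way.
$658.2k: inside the interval → strictly worse (loss $555.1k).
$100.6k: below both → same outcome either way.
Count: 2.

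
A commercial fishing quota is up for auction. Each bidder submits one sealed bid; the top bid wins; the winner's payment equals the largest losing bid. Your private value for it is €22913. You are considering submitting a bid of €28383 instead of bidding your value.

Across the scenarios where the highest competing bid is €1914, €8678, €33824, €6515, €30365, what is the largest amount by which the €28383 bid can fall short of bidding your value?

€0

€1914: same outcome either way → loss €0.
€8678: same outcome either way → loss €0.
€33824: same outcome either way → loss €0.
€6515: same outcome either way → loss €0.
€30365: same outcome either way → loss €0.
Maximum loss: €0.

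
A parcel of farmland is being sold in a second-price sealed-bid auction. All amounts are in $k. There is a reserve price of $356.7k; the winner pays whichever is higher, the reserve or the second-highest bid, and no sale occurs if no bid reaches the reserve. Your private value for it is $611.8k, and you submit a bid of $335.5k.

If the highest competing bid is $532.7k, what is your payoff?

Your bid $335.5k is below the highest competing bid $532.7k, so you lose. Payoff $0k.

$0k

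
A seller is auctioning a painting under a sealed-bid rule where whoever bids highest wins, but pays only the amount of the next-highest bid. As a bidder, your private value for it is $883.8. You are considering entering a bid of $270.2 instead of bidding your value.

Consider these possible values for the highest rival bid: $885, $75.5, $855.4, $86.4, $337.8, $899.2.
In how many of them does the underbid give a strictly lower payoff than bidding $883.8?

2

The deviation hurts exactly when the highest competing bid lies strictly between $270.2 and $883.8 — underbidding then forfeits a profitable win.
$885: above both → same outcome either way.
$75.5: below both → same outcome either way.
$855.4: inside the interval → strictly worse (loss $28.4).
$86.4: below both → same outcome either way.
$337.8: inside the interval → strictly worse (loss $546).
$899.2: above both → same outcome either way.
Count: 2.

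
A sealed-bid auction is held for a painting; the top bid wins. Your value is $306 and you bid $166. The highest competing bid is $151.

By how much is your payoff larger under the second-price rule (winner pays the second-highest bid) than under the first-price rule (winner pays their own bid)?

$15

You have the highest bid, so you win under either rule.
Second-price: pay $151 → payoff $155.
First-price: pay your own bid $166 → payoff $140.
Difference = $155 − ($140) = $15.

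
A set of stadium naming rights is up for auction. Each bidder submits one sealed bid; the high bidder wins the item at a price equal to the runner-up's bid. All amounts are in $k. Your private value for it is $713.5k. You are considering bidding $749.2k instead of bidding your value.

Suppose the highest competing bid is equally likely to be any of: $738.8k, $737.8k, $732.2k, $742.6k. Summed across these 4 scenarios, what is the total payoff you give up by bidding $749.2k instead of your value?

$97.4k

The deviation costs you only when the competing bid falls strictly between $713.5k and $749.2k; elsewhere both bids give the same outcome.
$738.8k: truthful payoff $0k, deviation payoff −$25.3k → loss $25.3k.
$737.8k: truthful payoff $0k, deviation payoff −$24.3k → loss $24.3k.
$732.2k: truthful payoff $0k, deviation payoff −$18.7k → loss $18.7k.
$742.6k: truthful payoff $0k, deviation payoff −$29.1k → loss $29.1k.
Total loss = $25.3k + $24.3k + $18.7k + $29.1k = $97.4k.
Because the price is fixed by the runner-up's bid, deviating from your value can only change a good outcome into a bad one — never the reverse.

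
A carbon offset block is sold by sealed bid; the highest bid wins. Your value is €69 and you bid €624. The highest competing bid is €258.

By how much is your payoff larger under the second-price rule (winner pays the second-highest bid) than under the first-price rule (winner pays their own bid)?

You have the highest bid, so you win under either rule.
Second-price: pay €258 → payoff −€189.
First-price: pay your own bid €624 → payoff −€555.
Difference = −€189 − (−€555) = €366.

€366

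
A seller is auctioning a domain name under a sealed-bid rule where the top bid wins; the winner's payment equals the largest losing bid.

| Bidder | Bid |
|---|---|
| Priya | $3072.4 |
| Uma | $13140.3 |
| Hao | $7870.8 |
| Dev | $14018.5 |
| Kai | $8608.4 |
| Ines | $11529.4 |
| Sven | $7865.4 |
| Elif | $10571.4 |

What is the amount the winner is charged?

$13140.3

Highest bid: Dev at $14018.5, so Dev wins.
Second-highest bid: Uma at $13140.3 — that is the price the winner pays.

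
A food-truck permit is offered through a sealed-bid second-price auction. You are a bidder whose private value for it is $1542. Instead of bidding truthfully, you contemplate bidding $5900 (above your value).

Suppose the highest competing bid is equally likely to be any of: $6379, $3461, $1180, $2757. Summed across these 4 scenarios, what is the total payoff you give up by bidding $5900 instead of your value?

$3134

The deviation costs you only when the competing bid falls strictly between $1542 and $5900; elsewhere both bids give the same outcome.
$6379: outcomes coincide → loss $0.
$3461: truthful payoff $0, deviation payoff −$1919 → loss $1919.
$1180: outcomes coincide → loss $0.
$2757: truthful payoff $0, deviation payoff −$1215 → loss $1215.
Total loss = $1919 + $1215 = $3134.
Because the price is fixed by the runner-up's bid, deviating from your value can only change a good outcome into a bad one — never the reverse.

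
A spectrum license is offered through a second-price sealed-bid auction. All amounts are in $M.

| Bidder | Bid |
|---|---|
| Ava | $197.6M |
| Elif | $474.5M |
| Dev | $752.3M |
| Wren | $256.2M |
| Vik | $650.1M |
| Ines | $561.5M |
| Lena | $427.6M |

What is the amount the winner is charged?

Highest bid: Dev at $752.3M, so Dev wins.
Second-highest bid: Vik at $650.1M — that is the price the winner pays.

$650.1M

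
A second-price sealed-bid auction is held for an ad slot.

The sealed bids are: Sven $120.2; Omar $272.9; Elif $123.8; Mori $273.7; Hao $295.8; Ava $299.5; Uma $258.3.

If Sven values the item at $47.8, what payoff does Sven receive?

Highest bid: Ava at $299.5, so Ava wins.
Second-highest bid: Hao at $295.8 — that is the price the winner pays.
Sven did not win, so Sven pays nothing and receives nothing: payoff $0.

$0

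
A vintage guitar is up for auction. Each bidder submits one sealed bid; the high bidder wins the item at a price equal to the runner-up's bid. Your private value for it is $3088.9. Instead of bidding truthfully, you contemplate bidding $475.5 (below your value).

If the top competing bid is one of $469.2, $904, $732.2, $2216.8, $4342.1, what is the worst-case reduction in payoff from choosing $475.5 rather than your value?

$469.2: same outcome either way → loss $0.
$904: truthful gives $2184.9, deviation gives $0 → loss $2184.9.
$732.2: truthful gives $2356.7, deviation gives $0 → loss $2356.7.
$2216.8: truthful gives $872.1, deviation gives $0 → loss $872.1.
$4342.1: same outcome either way → loss $0.
Maximum loss: $2356.7.

$2356.7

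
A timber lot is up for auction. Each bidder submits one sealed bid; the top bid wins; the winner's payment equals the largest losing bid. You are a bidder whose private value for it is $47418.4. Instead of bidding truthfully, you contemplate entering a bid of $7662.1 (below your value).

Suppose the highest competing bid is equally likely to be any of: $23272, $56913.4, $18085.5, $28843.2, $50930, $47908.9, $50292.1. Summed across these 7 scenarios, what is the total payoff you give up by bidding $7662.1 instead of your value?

The deviation costs you only when the competing bid falls strictly between $7662.1 and $47418.4; elsewhere both bids give the same outcome.
$23272: truthful payoff $24146.4, deviation payoff $0 → loss $24146.4.
$56913.4: outcomes coincide → loss $0.
$18085.5: truthful payoff $29332.9, deviation payoff $0 → loss $29332.9.
$28843.2: truthful payoff $18575.2, deviation payoff $0 → loss $18575.2.
$50930: outcomes coincide → loss $0.
$47908.9: outcomes coincide → loss $0.
$50292.1: outcomes coincide → loss $0.
Total loss = $24146.4 + $29332.9 + $18575.2 = $72054.5.

$72054.5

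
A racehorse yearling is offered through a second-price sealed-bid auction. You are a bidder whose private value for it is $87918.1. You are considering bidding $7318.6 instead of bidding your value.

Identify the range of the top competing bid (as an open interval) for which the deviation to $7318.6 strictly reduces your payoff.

($7318.6, $87918.1)

If the competing bid is below $7318.6, both bids win at the same price — no difference.
If it is above $87918.1, both bids lose — no difference.
If it lies strictly between $7318.6 and $87918.1, bidding your value wins at a price below your value (positive payoff) while bidding $7318.6 loses (payoff 0).
So the deviation strictly hurts on the open interval ($7318.6, $87918.1).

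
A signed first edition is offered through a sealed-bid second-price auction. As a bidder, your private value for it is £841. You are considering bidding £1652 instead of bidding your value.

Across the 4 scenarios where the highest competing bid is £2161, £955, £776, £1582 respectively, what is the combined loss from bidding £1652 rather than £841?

£855

The deviation costs you only when the competing bid falls strictly between £841 and £1652; elsewhere both bids give the same outcome.
£2161: outcomes coincide → loss £0.
£955: truthful payoff £0, deviation payoff −£114 → loss £114.
£776: outcomes coincide → loss £0.
£1582: truthful payoff £0, deviation payoff −£741 → loss £741.
Total loss = £114 + £741 = £855.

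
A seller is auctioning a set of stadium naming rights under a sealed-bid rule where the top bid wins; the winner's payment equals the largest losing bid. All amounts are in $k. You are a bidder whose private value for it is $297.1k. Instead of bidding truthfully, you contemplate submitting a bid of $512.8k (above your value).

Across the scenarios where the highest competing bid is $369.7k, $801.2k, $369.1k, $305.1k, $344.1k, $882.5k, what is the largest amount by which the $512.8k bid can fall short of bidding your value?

$369.7k: truthful gives $0k, deviation gives −$72.6k → loss $72.6k.
$801.2k: same outcome either way → loss $0k.
$369.1k: truthful gives $0k, deviation gives −$72k → loss $72k.
$305.1k: truthful gives $0k, deviation gives −$8k → loss $8k.
$344.1k: truthful gives $0k, deviation gives −$47k → loss $47k.
$882.5k: same outcome either way → loss $0k.
Maximum loss: $72.6k.

$72.6k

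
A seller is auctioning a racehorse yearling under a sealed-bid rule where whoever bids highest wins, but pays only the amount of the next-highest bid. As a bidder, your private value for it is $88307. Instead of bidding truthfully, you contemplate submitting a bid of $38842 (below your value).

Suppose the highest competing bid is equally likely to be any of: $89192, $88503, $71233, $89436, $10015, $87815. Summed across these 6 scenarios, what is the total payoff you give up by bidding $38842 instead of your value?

The deviation costs you only when the competing bid falls strictly between $38842 and $88307; elsewhere both bids give the same outcome.
$89192: outcomes coincide → loss $0.
$88503: outcomes coincide → loss $0.
$71233: truthful payoff $17074, deviation payoff $0 → loss $17074.
$89436: outcomes coincide → loss $0.
$10015: outcomes coincide → loss $0.
$87815: truthful payoff $492, deviation payoff $0 → loss $492.
Total loss = $17074 + $492 = $17566.

$17566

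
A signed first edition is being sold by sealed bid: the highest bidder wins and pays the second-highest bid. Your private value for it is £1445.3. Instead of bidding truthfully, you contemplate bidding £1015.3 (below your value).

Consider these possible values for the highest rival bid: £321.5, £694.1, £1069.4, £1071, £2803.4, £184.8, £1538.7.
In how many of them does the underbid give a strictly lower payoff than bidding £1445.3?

2

The deviation hurts exactly when the highest competing bid lies strictly between £1015.3 and £1445.3 — underbidding then forfeits a profitable win.
£321.5: below both → same outcome either way.
£694.1: below both → same outcome either way.
£1069.4: inside the interval → strictly worse (loss £375.9).
£1071: inside the interval → strictly worse (loss £374.3).
£2803.4: above both → same outcome either way.
£184.8: below both → same outcome either way.
£1538.7: above both → same outcome either way.
Count: 2.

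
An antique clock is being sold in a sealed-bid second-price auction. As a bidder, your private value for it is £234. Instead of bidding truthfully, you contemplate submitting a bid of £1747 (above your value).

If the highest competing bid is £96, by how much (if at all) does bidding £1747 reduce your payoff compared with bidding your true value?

Bidding your value £234: you win (since £234 > £96) and pay £96. Payoff £138.
Bidding £1747: you win and pay £96. Payoff £234 − £96 = £138.
Difference = £138 − £138 = £0; both bids lead to the same outcome because the competing bid is below both your value and your alternative bid.

£0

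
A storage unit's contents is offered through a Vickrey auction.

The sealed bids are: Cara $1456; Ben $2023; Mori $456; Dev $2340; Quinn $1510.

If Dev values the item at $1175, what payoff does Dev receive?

Highest bid: Dev at $2340, so Dev wins.
Second-highest bid: Ben at $2023 — that is the price the winner pays.
Dev's payoff = value − price = $1175 − $2023 = −$848.

−$848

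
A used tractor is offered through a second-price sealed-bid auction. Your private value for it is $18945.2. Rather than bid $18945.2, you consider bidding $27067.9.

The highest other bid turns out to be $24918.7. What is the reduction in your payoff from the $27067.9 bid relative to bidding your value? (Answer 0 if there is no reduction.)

Bidding your value $18945.2: you lose (since $18945.2 < $24918.7). Payoff $0.
Bidding $27067.9: you win and pay $24918.7. Payoff $18945.2 − $24918.7 = −$5973.5.
The competing bid $24918.7 lies between your value and your inflated bid, so overbidding wins an item priced above your value.
Loss from deviating = $0 − (−$5973.5) = $5973.5.

$5973.5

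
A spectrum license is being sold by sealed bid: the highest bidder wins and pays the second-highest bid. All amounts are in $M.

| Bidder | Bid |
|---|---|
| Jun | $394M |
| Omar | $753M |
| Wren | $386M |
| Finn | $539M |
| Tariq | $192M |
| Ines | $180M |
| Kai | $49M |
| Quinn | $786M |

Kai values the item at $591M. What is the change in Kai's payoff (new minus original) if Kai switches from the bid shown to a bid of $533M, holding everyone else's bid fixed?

$0M

The highest bid among the other bidders is $786M; Kai's bid doesn't change that.
Original bid $49M: Kai is not highest (top rival bid is $786M); payoff $0M.
Alternative bid $533M: Kai is not highest (top rival bid is $786M); payoff $0M.
Change in payoff = $0M − ($0M) = $0M.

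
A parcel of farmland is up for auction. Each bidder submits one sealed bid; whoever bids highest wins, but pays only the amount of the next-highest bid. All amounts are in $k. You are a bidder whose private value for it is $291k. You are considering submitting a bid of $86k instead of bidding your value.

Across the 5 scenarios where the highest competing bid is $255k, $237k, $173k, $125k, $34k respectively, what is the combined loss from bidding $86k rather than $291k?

The deviation costs you only when the competing bid falls strictly between $86k and $291k; elsewhere both bids give the same outcome.
$255k: truthful payoff $36k, deviation payoff $0k → loss $36k.
$237k: truthful payoff $54k, deviation payoff $0k → loss $54k.
$173k: truthful payoff $118k, deviation payoff $0k → loss $118k.
$125k: truthful payoff $166k, deviation payoff $0k → loss $166k.
$34k: outcomes coincide → loss $0k.
Total loss = $36k + $54k + $118k + $166k = $374k.

$374k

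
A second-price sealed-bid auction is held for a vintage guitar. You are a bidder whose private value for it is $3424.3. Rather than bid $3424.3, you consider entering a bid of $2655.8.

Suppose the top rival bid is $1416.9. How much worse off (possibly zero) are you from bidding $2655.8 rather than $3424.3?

Bidding your value $3424.3: you win (since $3424.3 > $1416.9) and pay $1416.9. Payoff $2007.4.
Bidding $2655.8: you win and pay $1416.9. Payoff $3424.3 − $1416.9 = $2007.4.
Difference = $2007.4 − $2007.4 = $0; both bids lead to the same outcome because the competing bid is below both your value and your alternative bid.

$0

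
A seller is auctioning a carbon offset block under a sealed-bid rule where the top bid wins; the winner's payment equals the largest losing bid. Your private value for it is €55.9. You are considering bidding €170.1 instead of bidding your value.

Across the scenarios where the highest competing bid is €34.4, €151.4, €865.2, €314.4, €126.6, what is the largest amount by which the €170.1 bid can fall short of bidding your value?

€95.5

€34.4: same outcome either way → loss €0.
€151.4: truthful gives €0, deviation gives −€95.5 → loss €95.5.
€865.2: same outcome either way → loss €0.
€314.4: same outcome either way → loss €0.
€126.6: truthful gives €0, deviation gives −€70.7 → loss €70.7.
Maximum loss: €95.5.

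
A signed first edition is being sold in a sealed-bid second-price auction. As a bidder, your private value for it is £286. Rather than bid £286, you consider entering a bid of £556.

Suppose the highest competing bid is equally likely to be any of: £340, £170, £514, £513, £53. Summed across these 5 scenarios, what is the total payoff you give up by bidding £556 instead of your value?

£509

The deviation costs you only when the competing bid falls strictly between £286 and £556; elsewhere both bids give the same outcome.
£340: truthful payoff £0, deviation payoff −£54 → loss £54.
£170: outcomes coincide → loss £0.
£514: truthful payoff £0, deviation payoff −£228 → loss £228.
£513: truthful payoff £0, deviation payoff −£227 → loss £227.
£53: outcomes coincide → loss £0.
Total loss = £54 + £228 + £227 = £509.
In a second-price auction your bid sets only whether you win, not what you pay, so bidding your true value is weakly dominant.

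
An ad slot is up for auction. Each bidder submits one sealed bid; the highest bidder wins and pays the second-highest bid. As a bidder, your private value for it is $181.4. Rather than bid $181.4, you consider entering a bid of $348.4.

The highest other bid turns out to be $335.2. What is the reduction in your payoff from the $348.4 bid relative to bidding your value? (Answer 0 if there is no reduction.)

$153.8

Bidding your value $181.4: you lose (since $181.4 < $335.2). Payoff $0.
Bidding $348.4: you win and pay $335.2. Payoff $181.4 − $335.2 = −$153.8.
The competing bid $335.2 lies between your value and your inflated bid, so overbidding wins an item priced above your value.
Loss from deviating = $0 − (−$153.8) = $153.8.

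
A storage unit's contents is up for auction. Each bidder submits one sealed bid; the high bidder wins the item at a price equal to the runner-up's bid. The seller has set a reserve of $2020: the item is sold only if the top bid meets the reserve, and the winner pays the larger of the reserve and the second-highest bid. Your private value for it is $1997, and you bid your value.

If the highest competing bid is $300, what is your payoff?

Your bid $1997 is the highest bid but falls below the reserve $2020, so the item goes unsold. Payoff $0.

$0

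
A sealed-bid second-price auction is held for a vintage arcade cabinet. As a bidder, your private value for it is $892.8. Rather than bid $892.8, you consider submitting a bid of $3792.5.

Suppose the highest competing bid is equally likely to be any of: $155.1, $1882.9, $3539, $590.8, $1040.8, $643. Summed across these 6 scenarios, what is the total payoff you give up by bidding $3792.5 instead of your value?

$3784.3

The deviation costs you only when the competing bid falls strictly between $892.8 and $3792.5; elsewhere both bids give the same outcome.
$155.1: outcomes coincide → loss $0.
$1882.9: truthful payoff $0, deviation payoff −$990.1 → loss $990.1.
$3539: truthful payoff $0, deviation payoff −$2646.2 → loss $2646.2.
$590.8: outcomes coincide → loss $0.
$1040.8: truthful payoff $0, deviation payoff −$148 → loss $148.
$643: outcomes coincide → loss $0.
Total loss = $990.1 + $2646.2 + $148 = $3784.3.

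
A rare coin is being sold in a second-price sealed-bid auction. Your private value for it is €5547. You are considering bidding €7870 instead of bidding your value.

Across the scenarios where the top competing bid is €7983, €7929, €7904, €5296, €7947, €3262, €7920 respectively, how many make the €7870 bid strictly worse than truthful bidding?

0

The deviation hurts exactly when the highest competing bid lies strictly between €5547 and €7870 — overbidding then wins at a price above your value.
€7983: above both → same outcome either way.
€7929: above both → same outcome either way.
€7904: above both → same outcome either way.
€5296: below both → same outcome either way.
€7947: above both → same outcome either way.
€3262: below both → same outcome either way.
€7920: above both → same outcome either way.
Count: 0.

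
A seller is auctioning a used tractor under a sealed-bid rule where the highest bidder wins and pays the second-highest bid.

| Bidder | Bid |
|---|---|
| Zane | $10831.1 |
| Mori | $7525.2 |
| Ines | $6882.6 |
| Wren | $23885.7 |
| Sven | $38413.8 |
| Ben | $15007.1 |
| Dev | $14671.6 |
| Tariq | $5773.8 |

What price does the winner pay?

Highest bid: Sven at $38413.8, so Sven wins.
Second-highest bid: Wren at $23885.7 — that is the price the winner pays.

$23885.7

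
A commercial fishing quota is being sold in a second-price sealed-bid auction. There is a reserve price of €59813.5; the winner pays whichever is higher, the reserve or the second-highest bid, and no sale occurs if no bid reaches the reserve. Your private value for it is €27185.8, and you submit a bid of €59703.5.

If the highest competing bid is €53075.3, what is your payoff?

Your bid €59703.5 is the highest bid but falls below the reserve €59813.5, so the item goes unsold. Payoff €0.

€0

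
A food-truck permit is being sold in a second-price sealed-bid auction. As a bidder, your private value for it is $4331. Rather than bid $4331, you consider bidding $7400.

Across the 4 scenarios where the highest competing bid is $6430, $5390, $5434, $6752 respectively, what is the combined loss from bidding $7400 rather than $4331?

$6682

The deviation costs you only when the competing bid falls strictly between $4331 and $7400; elsewhere both bids give the same outcome.
$6430: truthful payoff $0, deviation payoff −$2099 → loss $2099.
$5390: truthful payoff $0, deviation payoff −$1059 → loss $1059.
$5434: truthful payoff $0, deviation payoff −$1103 → loss $1103.
$6752: truthful payoff $0, deviation payoff −$2421 → loss $2421.
Total loss = $2099 + $1059 + $1103 + $2421 = $6682.
Truthful bidding weakly dominates here: raising your bid can only win items priced above your value, and lowering it can only forfeit items priced below.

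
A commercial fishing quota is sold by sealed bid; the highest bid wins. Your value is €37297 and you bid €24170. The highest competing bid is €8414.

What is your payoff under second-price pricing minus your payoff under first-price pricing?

You have the highest bid, so you win under either rule.
Second-price: pay €8414 → payoff €28883.
First-price: pay your own bid €24170 → payoff €13127.
Difference = €28883 − (€13127) = €15756.

€15756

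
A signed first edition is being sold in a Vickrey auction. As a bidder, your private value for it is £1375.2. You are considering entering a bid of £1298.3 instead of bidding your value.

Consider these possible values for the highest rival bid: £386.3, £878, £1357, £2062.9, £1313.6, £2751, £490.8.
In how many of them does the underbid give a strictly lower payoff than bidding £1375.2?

2

The deviation hurts exactly when the highest competing bid lies strictly between £1298.3 and £1375.2 — underbidding then forfeits a profitable win.
£386.3: below both → same outcome either way.
£878: below both → same outcome either way.
£1357: inside the interval → strictly worse (loss £18.2).
£2062.9: above both → same outcome either way.
£1313.6: inside the interval → strictly worse (loss £61.6).
£2751: above both → same outcome either way.
£490.8: below both → same outcome either way.
Count: 2.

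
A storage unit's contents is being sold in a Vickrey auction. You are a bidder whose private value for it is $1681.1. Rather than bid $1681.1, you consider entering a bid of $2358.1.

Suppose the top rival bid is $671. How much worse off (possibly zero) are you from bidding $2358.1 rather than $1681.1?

$0

Bidding your value $1681.1: you win (since $1681.1 > $671) and pay $671. Payoff $1010.1.
Bidding $2358.1: you win and pay $671. Payoff $1681.1 − $671 = $1010.1.
Difference = $1010.1 − $1010.1 = $0; both bids lead to the same outcome because the competing bid is below both your value and your alternative bid.
Truthful bidding weakly dominates here: raising your bid can only win items priced above your value, and lowering it can only forfeit items priced below.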